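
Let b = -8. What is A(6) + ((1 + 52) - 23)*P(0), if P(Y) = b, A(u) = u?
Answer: -234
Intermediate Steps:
P(Y) = -8
A(6) + ((1 + 52) - 23)*P(0) = 6 + ((1 + 52) - 23)*(-8) = 6 + (53 - 23)*(-8) = 6 + 30*(-8) = 6 - 240 = -234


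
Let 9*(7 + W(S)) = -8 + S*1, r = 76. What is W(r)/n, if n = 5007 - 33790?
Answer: -5/259047 ≈ -1.9302e-5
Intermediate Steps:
n = -28783
W(S) = -71/9 + S/9 (W(S) = -7 + (-8 + S*1)/9 = -7 + (-8 + S)/9 = -7 + (-8/9 + S/9) = -71/9 + S/9)
W(r)/n = (-71/9 + (⅑)*76)/(-28783) = (-71/9 + 76/9)*(-1/28783) = (5/9)*(-1/28783) = -5/259047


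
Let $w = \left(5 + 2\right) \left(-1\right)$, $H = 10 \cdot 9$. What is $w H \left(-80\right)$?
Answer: $50400$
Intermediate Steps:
$H = 90$
$w = -7$ ($w = 7 \left(-1\right) = -7$)
$w H \left(-80\right) = \left(-7\right) 90 \left(-80\right) = \left(-630\right) \left(-80\right) = 50400$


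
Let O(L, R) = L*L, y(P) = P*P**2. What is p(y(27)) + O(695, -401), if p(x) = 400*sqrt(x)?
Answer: 483025 + 32400*sqrt(3) ≈ 5.3914e+5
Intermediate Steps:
y(P) = P**3
O(L, R) = L**2
p(y(27)) + O(695, -401) = 400*sqrt(27**3) + 695**2 = 400*sqrt(19683) + 483025 = 400*(81*sqrt(3)) + 483025 = 32400*sqrt(3) + 483025 = 483025 + 32400*sqrt(3)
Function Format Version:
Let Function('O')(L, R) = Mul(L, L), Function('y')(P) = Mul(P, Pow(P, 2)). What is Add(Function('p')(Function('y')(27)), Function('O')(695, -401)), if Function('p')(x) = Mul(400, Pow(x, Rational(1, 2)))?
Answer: Add(483025, Mul(32400, Pow(3, Rational(1, 2)))) ≈ 5.3914e+5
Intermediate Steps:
Function('y')(P) = Pow(P, 3)
Function('O')(L, R) = Pow(L, 2)
Add(Function('p')(Function('y')(27)), Function('O')(695, -401)) = Add(Mul(400, Pow(Pow(27, 3), Rational(1, 2))), Pow(695, 2)) = Add(Mul(400, Pow(19683, Rational(1, 2))), 483025) = Add(Mul(400, Mul(81, Pow(3, Rational(1, 2)))), 483025) = Add(Mul(32400, Pow(3, Rational(1, 2))), 483025) = Add(483025, Mul(32400, Pow(3, Rational(1, 2))))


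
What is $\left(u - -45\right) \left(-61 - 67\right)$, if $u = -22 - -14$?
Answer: $-4736$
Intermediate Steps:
$u = -8$ ($u = -22 + 14 = -8$)
$\left(u - -45\right) \left(-61 - 67\right) = \left(-8 - -45\right) \left(-61 - 67\right) = \left(-8 + 45\right) \left(-61 - 67\right) = 37 \left(-128\right) = -4736$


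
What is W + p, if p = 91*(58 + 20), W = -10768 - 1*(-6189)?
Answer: 2519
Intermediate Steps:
W = -4579 (W = -10768 + 6189 = -4579)
p = 7098 (p = 91*78 = 7098)
W + p = -4579 + 7098 = 2519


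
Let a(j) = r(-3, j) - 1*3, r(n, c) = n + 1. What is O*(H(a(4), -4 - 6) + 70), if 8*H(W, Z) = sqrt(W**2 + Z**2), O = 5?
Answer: 350 + 25*sqrt(5)/8 ≈ 356.99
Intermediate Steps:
r(n, c) = 1 + n
a(j) = -5 (a(j) = (1 - 3) - 1*3 = -2 - 3 = -5)
H(W, Z) = sqrt(W**2 + Z**2)/8
O*(H(a(4), -4 - 6) + 70) = 5*(sqrt((-5)**2 + (-4 - 6)**2)/8 + 70) = 5*(sqrt(25 + (-10)**2)/8 + 70) = 5*(sqrt(25 + 100)/8 + 70) = 5*(sqrt(125)/8 + 70) = 5*((5*sqrt(5))/8 + 70) = 5*(5*sqrt(5)/8 + 70) = 5*(70 + 5*sqrt(5)/8) = 350 + 25*sqrt(5)/8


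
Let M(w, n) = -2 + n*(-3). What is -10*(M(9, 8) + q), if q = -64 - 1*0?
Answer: 900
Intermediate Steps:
q = -64 (q = -64 + 0 = -64)
M(w, n) = -2 - 3*n
-10*(M(9, 8) + q) = -10*((-2 - 3*8) - 64) = -10*((-2 - 24) - 64) = -10*(-26 - 64) = -10*(-90) = 900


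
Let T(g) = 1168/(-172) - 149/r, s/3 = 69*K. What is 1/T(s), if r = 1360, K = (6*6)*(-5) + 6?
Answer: -58480/403527 ≈ -0.14492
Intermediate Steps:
K = -174 (K = 36*(-5) + 6 = -180 + 6 = -174)
s = -36018 (s = 3*(69*(-174)) = 3*(-12006) = -36018)
T(g) = -403527/58480 (T(g) = 1168/(-172) - 149/1360 = 1168*(-1/172) - 149*1/1360 = -292/43 - 149/1360 = -403527/58480)
1/T(s) = 1/(-403527/58480) = -58480/403527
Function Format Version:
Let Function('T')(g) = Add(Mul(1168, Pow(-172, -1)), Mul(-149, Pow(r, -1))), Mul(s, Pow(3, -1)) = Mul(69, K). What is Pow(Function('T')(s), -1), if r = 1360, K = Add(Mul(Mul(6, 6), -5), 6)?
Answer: Rational(-58480, 403527) ≈ -0.14492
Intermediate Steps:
K = -174 (K = Add(Mul(36, -5), 6) = Add(-180, 6) = -174)
s = -36018 (s = Mul(3, Mul(69, -174)) = Mul(3, -12006) = -36018)
Function('T')(g) = Rational(-403527, 58480) (Function('T')(g) = Add(Mul(1168, Pow(-172, -1)), Mul(-149, Pow(1360, -1))) = Add(Mul(1168, Rational(-1, 172)), Mul(-149, Rational(1, 1360))) = Add(Rational(-292, 43), Rational(-149, 1360)) = Rational(-403527, 58480))
Pow(Function('T')(s), -1) = Pow(Rational(-403527, 58480), -1) = Rational(-58480, 403527)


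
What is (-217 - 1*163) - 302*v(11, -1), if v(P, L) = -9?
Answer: 2338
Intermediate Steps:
(-217 - 1*163) - 302*v(11, -1) = (-217 - 1*163) - 302*(-9) = (-217 - 163) + 2718 = -380 + 2718 = 2338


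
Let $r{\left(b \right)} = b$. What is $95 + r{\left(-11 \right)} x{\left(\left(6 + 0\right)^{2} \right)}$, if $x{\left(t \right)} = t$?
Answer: $-301$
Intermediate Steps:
$95 + r{\left(-11 \right)} x{\left(\left(6 + 0\right)^{2} \right)} = 95 - 11 \left(6 + 0\right)^{2} = 95 - 11 \cdot 6^{2} = 95 - 396 = -301$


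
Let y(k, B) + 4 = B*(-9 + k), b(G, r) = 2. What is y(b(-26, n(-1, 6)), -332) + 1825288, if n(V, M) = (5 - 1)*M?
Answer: 1827608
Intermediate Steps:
n(V, M) = 4*M
y(k, B) = -4 + B*(-9 + k)
y(b(-26, n(-1, 6)), -332) + 1825288 = (-4 - 9*(-332) - 332*2) + 1825288 = (-4 + 2988 - 664) + 1825288 = 2320 + 1825288 = 1827608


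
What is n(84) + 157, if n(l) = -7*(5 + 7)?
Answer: 73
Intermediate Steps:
n(l) = -84 (n(l) = -7*12 = -84)
n(84) + 157 = -84 + 157 = 73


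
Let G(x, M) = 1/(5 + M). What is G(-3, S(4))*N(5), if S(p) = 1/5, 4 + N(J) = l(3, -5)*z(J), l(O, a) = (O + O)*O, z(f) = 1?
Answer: 35/13 ≈ 2.6923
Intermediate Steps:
l(O, a) = 2*O² (l(O, a) = (2*O)*O = 2*O²)
N(J) = 14 (N(J) = -4 + (2*3²)*1 = -4 + (2*9)*1 = -4 + 18*1 = -4 + 18 = 14)
S(p) = ⅕
G(-3, S(4))*N(5) = 14/(5 + ⅕) = 14/(26/5) = (5/26)*14 = 35/13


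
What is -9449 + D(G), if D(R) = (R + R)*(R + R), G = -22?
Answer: -7513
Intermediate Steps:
D(R) = 4*R² (D(R) = (2*R)*(2*R) = 4*R²)
-9449 + D(G) = -9449 + 4*(-22)² = -9449 + 4*484 = -9449 + 1936 = -7513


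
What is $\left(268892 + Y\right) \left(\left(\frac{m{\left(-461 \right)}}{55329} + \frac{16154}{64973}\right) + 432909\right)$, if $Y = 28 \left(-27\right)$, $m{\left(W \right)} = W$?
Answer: $\frac{417289755658799487376}{3594891117} \approx 1.1608 \cdot 10^{11}$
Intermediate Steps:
$Y = -756$
$\left(268892 + Y\right) \left(\left(\frac{m{\left(-461 \right)}}{55329} + \frac{16154}{64973}\right) + 432909\right) = \left(268892 - 756\right) \left(\left(- \frac{461}{55329} + \frac{16154}{64973}\right) + 432909\right) = 268136 \left(\left(\left(-461\right) \frac{1}{55329} + 16154 \cdot \frac{1}{64973}\right) + 432909\right) = 268136 \left(\left(- \frac{461}{55329} + \frac{16154}{64973}\right) + 432909\right) = 268136 \left(\frac{863832113}{3594891117} + 432909\right) = 268136 \cdot \frac{1556261582401466}{3594891117} = \frac{417289755658799487376}{3594891117}$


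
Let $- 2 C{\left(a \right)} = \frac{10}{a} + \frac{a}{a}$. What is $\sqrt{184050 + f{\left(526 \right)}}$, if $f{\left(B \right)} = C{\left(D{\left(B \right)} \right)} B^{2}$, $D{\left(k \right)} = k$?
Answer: $\sqrt{43082} \approx 207.56$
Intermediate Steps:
$C{\left(a \right)} = - \frac{1}{2} - \frac{5}{a}$ ($C{\left(a \right)} = - \frac{\frac{10}{a} + \frac{a}{a}}{2} = - \frac{\frac{10}{a} + 1}{2} = - \frac{1 + \frac{10}{a}}{2} = - \frac{1}{2} - \frac{5}{a}$)
$f{\left(B \right)} = \frac{B \left(-10 - B\right)}{2}$ ($f{\left(B \right)} = \frac{-10 - B}{2 B} B^{2} = \frac{B \left(-10 - B\right)}{2}$)
$\sqrt{184050 + f{\left(526 \right)}} = \sqrt{184050 - 263 \left(10 + 526\right)} = \sqrt{184050 - 263 \cdot 536} = \sqrt{184050 - 140968} = \sqrt{43082}$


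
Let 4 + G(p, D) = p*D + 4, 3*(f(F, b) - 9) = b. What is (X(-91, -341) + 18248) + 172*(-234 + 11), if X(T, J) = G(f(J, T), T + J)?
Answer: -10892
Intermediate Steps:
f(F, b) = 9 + b/3
G(p, D) = D*p (G(p, D) = -4 + (p*D + 4) = -4 + (D*p + 4) = -4 + (4 + D*p) = D*p)
X(T, J) = (9 + T/3)*(J + T) (X(T, J) = (T + J)*(9 + T/3) = (J + T)*(9 + T/3) = (9 + T/3)*(J + T))
(X(-91, -341) + 18248) + 172*(-234 + 11) = ((27 - 91)*(-341 - 91)/3 + 18248) + 172*(-234 + 11) = ((⅓)*(-64)*(-432) + 18248) + 172*(-223) = (9216 + 18248) - 38356 = 27464 - 38356 = -10892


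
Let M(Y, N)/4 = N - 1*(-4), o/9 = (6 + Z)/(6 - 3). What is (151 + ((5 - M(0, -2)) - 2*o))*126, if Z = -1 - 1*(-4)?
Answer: 11844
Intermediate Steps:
Z = 3 (Z = -1 + 4 = 3)
o = 27 (o = 9*((6 + 3)/(6 - 3)) = 9*(9/3) = 9*(9*(⅓)) = 9*3 = 27)
M(Y, N) = 16 + 4*N (M(Y, N) = 4*(N - 1*(-4)) = 4*(N + 4) = 4*(4 + N) = 16 + 4*N)
(151 + ((5 - M(0, -2)) - 2*o))*126 = (151 + ((5 - (16 + 4*(-2))) - 2*27))*126 = (151 + ((5 - (16 - 8)) - 54))*126 = (151 + ((5 - 1*8) - 54))*126 = (151 + ((5 - 8) - 54))*126 = (151 + (-3 - 54))*126 = (151 - 57)*126 = 94*126 = 11844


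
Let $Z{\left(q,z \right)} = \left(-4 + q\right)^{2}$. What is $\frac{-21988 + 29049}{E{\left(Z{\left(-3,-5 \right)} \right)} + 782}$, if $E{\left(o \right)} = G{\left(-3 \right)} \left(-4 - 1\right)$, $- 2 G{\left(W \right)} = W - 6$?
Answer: $\frac{14122}{1519} \approx 9.2969$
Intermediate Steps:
$G{\left(W \right)} = 3 - \frac{W}{2}$ ($G{\left(W \right)} = - \frac{W - 6}{2} = - \frac{-6 + W}{2} = 3 - \frac{W}{2}$)
$E{\left(o \right)} = - \frac{45}{2}$ ($E{\left(o \right)} = \left(3 - - \frac{3}{2}\right) \left(-4 - 1\right) = \left(3 + \frac{3}{2}\right) \left(-5\right) = \frac{9}{2} \left(-5\right) = - \frac{45}{2}$)
$\frac{-21988 + 29049}{E{\left(Z{\left(-3,-5 \right)} \right)} + 782} = \frac{-21988 + 29049}{- \frac{45}{2} + 782} = \frac{7061}{\frac{1519}{2}} = 7061 \cdot \frac{2}{1519} = \frac{14122}{1519}$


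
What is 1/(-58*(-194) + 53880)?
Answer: 1/65132 ≈ 1.5353e-5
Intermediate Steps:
1/(-58*(-194) + 53880) = 1/(11252 + 53880) = 1/65132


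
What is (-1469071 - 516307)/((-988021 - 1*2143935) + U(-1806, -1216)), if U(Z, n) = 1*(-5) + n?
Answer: 1985378/3133177 ≈ 0.63366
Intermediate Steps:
U(Z, n) = -5 + n
(-1469071 - 516307)/((-988021 - 1*2143935) + U(-1806, -1216)) = (-1469071 - 516307)/((-988021 - 1*2143935) + (-5 - 1216)) = -1985378/((-988021 - 2143935) - 1221) = -1985378/(-3131956 - 1221) = -1985378/(-3133177) = -1985378*(-1/3133177) = 1985378/3133177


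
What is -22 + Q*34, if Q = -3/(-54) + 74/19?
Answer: 19205/171 ≈ 112.31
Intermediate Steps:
Q = 1351/342 (Q = -3*(-1/54) + 74*(1/19) = 1/18 + 74/19 = 1351/342 ≈ 3.9503)
-22 + Q*34 = -22 + (1351/342)*34 = -22 + 22967/171 = 19205/171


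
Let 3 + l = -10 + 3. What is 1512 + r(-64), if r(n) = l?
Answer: 1502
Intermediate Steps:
l = -10 (l = -3 + (-10 + 3) = -3 - 7 = -10)
r(n) = -10
1512 + r(-64) = 1512 - 10 = 1502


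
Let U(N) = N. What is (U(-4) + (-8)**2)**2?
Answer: 3600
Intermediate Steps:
(U(-4) + (-8)**2)**2 = (-4 + (-8)**2)**2 = (-4 + 64)**2 = 60**2 = 3600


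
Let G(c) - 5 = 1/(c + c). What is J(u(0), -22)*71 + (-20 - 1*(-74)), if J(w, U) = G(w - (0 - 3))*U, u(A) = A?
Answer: -24049/3 ≈ -8016.3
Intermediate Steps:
G(c) = 5 + 1/(2*c) (G(c) = 5 + 1/(c + c) = 5 + 1/(2*c))
J(w, U) = U*(5 + 1/(2*(3 + w))) (J(w, U) = (5 + 1/(2*(w - (0 - 3))))*U = (5 + 1/(2*(w - 1*(-3))))*U = (5 + 1/(2*(w + 3)))*U = (5 + 1/(2*(3 + w)))*U = U*(5 + 1/(2*(3 + w))))
J(u(0), -22)*71 + (-20 - 1*(-74)) = ((1/2)*(-22)*(31 + 10*0)/(3 + 0))*71 + (-20 - 1*(-74)) = ((1/2)*(-22)*(31 + 0)/3)*71 + (-20 + 74) = ((1/2)*(-22)*(1/3)*31)*71 + 54 = -341/3*71 + 54 = -24211/3 + 54 = -24049/3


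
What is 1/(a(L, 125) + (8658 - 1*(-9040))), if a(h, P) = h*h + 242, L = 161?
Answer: 1/43861 ≈ 2.2799e-5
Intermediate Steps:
a(h, P) = 242 + h**2 (a(h, P) = h**2 + 242 = 242 + h**2)
1/(a(L, 125) + (8658 - 1*(-9040))) = 1/((242 + 161**2) + (8658 - 1*(-9040))) = 1/((242 + 25921) + (8658 + 9040)) = 1/(26163 + 17698) = 1/43861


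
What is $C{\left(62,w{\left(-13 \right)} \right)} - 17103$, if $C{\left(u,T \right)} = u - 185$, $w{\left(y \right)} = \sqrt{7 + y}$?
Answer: $-17226$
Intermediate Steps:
$C{\left(u,T \right)} = -185 + u$
$C{\left(62,w{\left(-13 \right)} \right)} - 17103 = \left(-185 + 62\right) - 17103 = -123 - 17103 = -17226$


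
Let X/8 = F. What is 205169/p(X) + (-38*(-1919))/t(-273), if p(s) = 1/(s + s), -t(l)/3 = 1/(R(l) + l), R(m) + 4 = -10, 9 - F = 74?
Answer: -619198666/3 ≈ -2.0640e+8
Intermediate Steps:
F = -65 (F = 9 - 1*74 = 9 - 74 = -65)
R(m) = -14 (R(m) = -4 - 10 = -14)
X = -520 (X = 8*(-65) = -520)
t(l) = -3/(-14 + l)
p(s) = 1/(2*s)
205169/p(X) + (-38*(-1919))/t(-273) = 205169/(((1/2)/(-520))) + (-38*(-1919))/((-3/(-14 - 273))) = 205169/(((1/2)*(-1/520))) + 72922/((-3/(-287))) = 205169/(-1/1040) + 72922/((-3*(-1/287))) = 205169*(-1040) + 72922/(3/287) = -213375760 + 72922*(287/3) = -213375760 + 20928614/3 = -619198666/3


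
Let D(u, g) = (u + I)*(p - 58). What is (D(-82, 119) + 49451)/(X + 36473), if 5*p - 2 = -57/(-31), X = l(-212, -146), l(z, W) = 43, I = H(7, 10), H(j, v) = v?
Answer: 8303617/5659980 ≈ 1.4671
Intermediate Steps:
I = 10
X = 43
p = 119/155 (p = ⅖ + (-57/(-31))/5 = ⅖ + (-57*(-1/31))/5 = ⅖ + (⅕)*(57/31) = ⅖ + 57/155 = 119/155 ≈ 0.76774)
D(u, g) = -17742/31 - 8871*u/155 (D(u, g) = (u + 10)*(119/155 - 58) = (10 + u)*(-8871/155) = -17742/31 - 8871*u/155)
(D(-82, 119) + 49451)/(X + 36473) = ((-17742/31 - 8871/155*(-82)) + 49451)/(43 + 36473) = ((-17742/31 + 727422/155) + 49451)/36516 = (638712/155 + 49451)*(1/36516) = (8303617/155)*(1/36516) = 8303617/5659980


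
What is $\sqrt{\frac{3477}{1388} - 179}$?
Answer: $\frac{5 i \sqrt{3400253}}{694} \approx 13.285 i$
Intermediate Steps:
$\sqrt{\frac{3477}{1388} - 179} = \sqrt{- \frac{244975}{1388}} = \frac{5 i \sqrt{3400253}}{694}$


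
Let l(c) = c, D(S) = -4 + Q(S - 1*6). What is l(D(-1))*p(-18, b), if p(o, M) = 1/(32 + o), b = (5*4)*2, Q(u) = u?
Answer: -11/14 ≈ -0.78571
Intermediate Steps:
D(S) = -10 + S (D(S) = -4 + (S - 1*6) = -4 + (S - 6) = -4 + (-6 + S) = -10 + S)
b = 40 (b = 20*2 = 40)
l(D(-1))*p(-18, b) = (-10 - 1)/(32 - 18) = -11/14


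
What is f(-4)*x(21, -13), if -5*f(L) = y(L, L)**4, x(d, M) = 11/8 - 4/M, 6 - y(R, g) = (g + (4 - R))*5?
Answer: -168070/13 ≈ -12928.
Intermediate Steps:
y(R, g) = -14 - 5*g + 5*R (y(R, g) = 6 - (g + (4 - R))*5 = 6 - (4 + g - R)*5 = 6 - (20 - 5*R + 5*g) = 6 + (-20 - 5*g + 5*R) = -14 - 5*g + 5*R)
x(d, M) = 11/8 - 4/M (x(d, M) = 11*(1/8) - 4/M = 11/8 - 4/M)
f(L) = -38416/5 (f(L) = -(-14 - 5*L + 5*L)**4/5 = -1/5*(-14)**4 = -1/5*38416 = -38416/5)
f(-4)*x(21, -13) = -38416*(11/8 - 4/(-13))/5 = -38416*(11/8 - 4*(-1/13))/5 = -38416*(11/8 + 4/13)/5 = -38416/5*175/104 = -168070/13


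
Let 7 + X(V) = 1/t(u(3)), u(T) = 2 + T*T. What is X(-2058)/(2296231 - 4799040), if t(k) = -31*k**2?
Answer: 26258/9388036559 ≈ 2.7970e-6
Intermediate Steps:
u(T) = 2 + T**2
X(V) = -26258/3751 (X(V) = -7 + 1/(-31*(2 + 3**2)**2) = -7 + 1/(-31*(2 + 9)**2) = -7 + 1/(-31*11**2) = -7 + 1/(-31*121) = -7 + 1/(-3751) = -7 - 1/3751 = -26258/3751)
X(-2058)/(2296231 - 4799040) = -26258/(3751*(2296231 - 4799040)) = -26258/3751/(-2502809) = -26258/3751*(-1/2502809) = 26258/9388036559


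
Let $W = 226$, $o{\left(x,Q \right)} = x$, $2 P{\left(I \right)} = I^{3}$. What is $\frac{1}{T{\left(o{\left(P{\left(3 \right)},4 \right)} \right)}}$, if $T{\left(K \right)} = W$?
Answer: $\frac{1}{226} \approx 0.0044248$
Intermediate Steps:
$P{\left(I \right)} = \frac{I^{3}}{2}$
$T{\left(K \right)} = 226$
$\frac{1}{T{\left(o{\left(P{\left(3 \right)},4 \right)} \right)}} = \frac{1}{226}$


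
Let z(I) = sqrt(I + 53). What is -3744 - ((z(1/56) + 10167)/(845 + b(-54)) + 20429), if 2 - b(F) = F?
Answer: -21790040/901 - sqrt(41566)/25228 ≈ -24184.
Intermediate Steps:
b(F) = 2 - F
z(I) = sqrt(53 + I)
-3744 - ((z(1/56) + 10167)/(845 + b(-54)) + 20429) = -3744 - ((sqrt(53 + 1/56) + 10167)/(845 + (2 - 1*(-54))) + 20429) = -3744 - ((sqrt(53 + 1/56) + 10167)/(845 + (2 + 54)) + 20429) = -3744 - ((sqrt(2969/56) + 10167)/(845 + 56) + 20429) = -3744 - ((sqrt(41566)/28 + 10167)/901 + 20429) = -3744 - ((10167 + sqrt(41566)/28)*(1/901) + 20429) = -3744 - ((10167/901 + sqrt(41566)/25228) + 20429) = -3744 - (18416696/901 + sqrt(41566)/25228) = -3744 + (-18416696/901 - sqrt(41566)/25228) = -21790040/901 - sqrt(41566)/25228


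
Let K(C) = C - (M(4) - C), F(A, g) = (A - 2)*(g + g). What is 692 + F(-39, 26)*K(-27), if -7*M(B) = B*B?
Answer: 776628/7 ≈ 1.1095e+5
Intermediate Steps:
M(B) = -B²/7 (M(B) = -B*B/7 = -B²/7)
F(A, g) = 2*g*(-2 + A) (F(A, g) = (-2 + A)*(2*g) = 2*g*(-2 + A))
K(C) = 16/7 + 2*C (K(C) = C - (-⅐*4² - C) = C - (-⅐*16 - C) = C - (-16/7 - C) = C + (16/7 + C) = 16/7 + 2*C)
692 + F(-39, 26)*K(-27) = 692 + (2*26*(-2 - 39))*(16/7 + 2*(-27)) = 692 + (2*26*(-41))*(16/7 - 54) = 692 - 2132*(-362/7) = 692 + 771784/7 = 776628/7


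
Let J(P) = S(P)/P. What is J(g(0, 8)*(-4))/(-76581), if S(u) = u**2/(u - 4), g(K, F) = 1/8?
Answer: -1/689229 ≈ -1.4509e-6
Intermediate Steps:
g(K, F) = 1/8
S(u) = u**2/(-4 + u)
J(P) = P/(-4 + P) (J(P) = (P**2/(-4 + P))/P = P/(-4 + P))
J(g(0, 8)*(-4))/(-76581) = (((1/8)*(-4))/(-4 + (1/8)*(-4)))/(-76581) = -1/(2*(-4 - 1/2))*(-1/76581) = -1/(2*(-9/2))*(-1/76581) = -1/2*(-2/9)*(-1/76581) = (1/9)*(-1/76581) = -1/689229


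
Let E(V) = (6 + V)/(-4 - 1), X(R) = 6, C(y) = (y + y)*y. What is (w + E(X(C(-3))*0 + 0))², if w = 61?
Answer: 89401/25 ≈ 3576.0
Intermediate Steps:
C(y) = 2*y² (C(y) = (2*y)*y = 2*y²)
E(V) = -6/5 - V/5 (E(V) = (6 + V)/(-5) = (6 + V)*(-⅕) = -6/5 - V/5)
(w + E(X(C(-3))*0 + 0))² = (61 + (-6/5 - (6*0 + 0)/5))² = (61 + (-6/5 - (0 + 0)/5))² = (61 + (-6/5 - ⅕*0))² = (61 + (-6/5 + 0))² = (61 - 6/5)² = (299/5)² = 89401/25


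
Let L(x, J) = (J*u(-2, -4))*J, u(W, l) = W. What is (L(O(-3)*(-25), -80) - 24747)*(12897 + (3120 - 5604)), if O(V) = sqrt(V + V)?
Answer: -390976911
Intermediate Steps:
O(V) = sqrt(2)*sqrt(V) (O(V) = sqrt(2*V) = sqrt(2)*sqrt(V))
L(x, J) = -2*J**2 (L(x, J) = (J*(-2))*J = (-2*J)*J = -2*J**2)
(L(O(-3)*(-25), -80) - 24747)*(12897 + (3120 - 5604)) = (-2*(-80)**2 - 24747)*(12897 + (3120 - 5604)) = (-2*6400 - 24747)*(12897 - 2484) = (-12800 - 24747)*10413 = -37547*10413 = -390976911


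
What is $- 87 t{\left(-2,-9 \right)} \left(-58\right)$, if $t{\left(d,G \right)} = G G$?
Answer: $408726$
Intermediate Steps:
$t{\left(d,G \right)} = G^{2}$
$- 87 t{\left(-2,-9 \right)} \left(-58\right) = - 87 \left(-9\right)^{2} \left(-58\right) = \left(-87\right) 81 \left(-58\right) = \left(-7047\right) \left(-58\right) = 408726$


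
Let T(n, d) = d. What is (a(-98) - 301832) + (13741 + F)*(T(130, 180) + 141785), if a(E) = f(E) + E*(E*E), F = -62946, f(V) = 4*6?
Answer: -6986630825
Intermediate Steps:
f(V) = 24
a(E) = 24 + E³ (a(E) = 24 + E*(E*E) = 24 + E*E² = 24 + E³)
(a(-98) - 301832) + (13741 + F)*(T(130, 180) + 141785) = ((24 + (-98)³) - 301832) + (13741 - 62946)*(180 + 141785) = ((24 - 941192) - 301832) - 49205*141965 = (-941168 - 301832) - 6985387825 = -1243000 - 6985387825 = -6986630825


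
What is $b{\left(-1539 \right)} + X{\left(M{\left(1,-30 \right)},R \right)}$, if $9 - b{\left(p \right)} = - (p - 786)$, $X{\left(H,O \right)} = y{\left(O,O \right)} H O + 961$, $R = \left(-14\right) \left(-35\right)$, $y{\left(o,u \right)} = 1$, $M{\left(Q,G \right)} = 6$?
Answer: $1585$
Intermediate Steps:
$R = 490$
$X{\left(H,O \right)} = 961 + H O$ ($X{\left(H,O \right)} = 1 H O + 961 = H O + 961 = 961 + H O$)
$b{\left(p \right)} = -777 + p$ ($b{\left(p \right)} = 9 - - (p - 786) = 9 - - (-786 + p) = 9 - \left(786 - p\right) = 9 + \left(-786 + p\right) = -777 + p$)
$b{\left(-1539 \right)} + X{\left(M{\left(1,-30 \right)},R \right)} = \left(-777 - 1539\right) + \left(961 + 6 \cdot 490\right) = -2316 + \left(961 + 2940\right) = -2316 + 3901 = 1585$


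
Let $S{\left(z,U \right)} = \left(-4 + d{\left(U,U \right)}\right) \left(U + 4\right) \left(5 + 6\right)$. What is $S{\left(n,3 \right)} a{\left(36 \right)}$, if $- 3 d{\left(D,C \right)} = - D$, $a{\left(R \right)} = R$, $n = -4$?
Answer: $-8316$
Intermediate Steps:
$d{\left(D,C \right)} = \frac{D}{3}$ ($d{\left(D,C \right)} = - \frac{\left(-1\right) D}{3} = \frac{D}{3}$)
$S{\left(z,U \right)} = \left(-4 + \frac{U}{3}\right) \left(44 + 11 U\right)$ ($S{\left(z,U \right)} = \left(-4 + \frac{U}{3}\right) \left(U + 4\right) \left(5 + 6\right) = \left(-4 + \frac{U}{3}\right) \left(4 + U\right) 11 = \left(-4 + \frac{U}{3}\right) \left(44 + 11 U\right)$)
$S{\left(n,3 \right)} a{\left(36 \right)} = \left(-176 - 88 + \frac{11 \cdot 3^{2}}{3}\right) 36 = \left(-176 - 88 + \frac{11}{3} \cdot 9\right) 36 = \left(-176 - 88 + 33\right) 36 = \left(-231\right) 36 = -8316$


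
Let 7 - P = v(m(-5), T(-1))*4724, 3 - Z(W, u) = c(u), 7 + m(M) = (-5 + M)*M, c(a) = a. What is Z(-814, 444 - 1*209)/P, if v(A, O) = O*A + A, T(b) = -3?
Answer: -232/406271 ≈ -0.00057105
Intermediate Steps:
m(M) = -7 + M*(-5 + M) (m(M) = -7 + (-5 + M)*M = -7 + M*(-5 + M))
Z(W, u) = 3 - u
v(A, O) = A + A*O (v(A, O) = A*O + A = A + A*O)
P = 406271 (P = 7 - (-7 + (-5)² - 5*(-5))*(1 - 3)*4724 = 7 - (-7 + 25 + 25)*(-2)*4724 = 7 - 43*(-2)*4724 = 7 - (-86)*4724 = 7 - 1*(-406264) = 7 + 406264 = 406271)
Z(-814, 444 - 1*209)/P = (3 - (444 - 1*209))/406271 = (3 - (444 - 209))*(1/406271) = (3 - 1*235)*(1/406271) = (3 - 235)*(1/406271) = -232*1/406271 = -232/406271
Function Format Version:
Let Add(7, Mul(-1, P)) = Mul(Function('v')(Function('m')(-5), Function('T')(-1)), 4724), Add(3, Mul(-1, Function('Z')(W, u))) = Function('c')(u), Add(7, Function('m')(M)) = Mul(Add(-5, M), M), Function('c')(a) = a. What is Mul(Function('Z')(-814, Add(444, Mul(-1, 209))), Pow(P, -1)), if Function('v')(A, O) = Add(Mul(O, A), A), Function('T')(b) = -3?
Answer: Rational(-232, 406271) ≈ -0.00057105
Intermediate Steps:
Function('m')(M) = Add(-7, Mul(M, Add(-5, M))) (Function('m')(M) = Add(-7, Mul(Add(-5, M), M)) = Add(-7, Mul(M, Add(-5, M))))
Function('Z')(W, u) = Add(3, Mul(-1, u))
Function('v')(A, O) = Add(A, Mul(A, O)) (Function('v')(A, O) = Add(Mul(A, O), A) = Add(A, Mul(A, O)))
P = 406271 (P = Add(7, Mul(-1, Mul(Mul(Add(-7, Pow(-5, 2), Mul(-5, -5)), Add(1, -3)), 4724))) = Add(7, Mul(-1, Mul(Mul(Add(-7, 25, 25), -2), 4724))) = Add(7, Mul(-1, Mul(Mul(43, -2), 4724))) = Add(7, Mul(-1, Mul(-86, 4724))) = Add(7, Mul(-1, -406264)) = Add(7, 406264) = 406271)
Mul(Function('Z')(-814, Add(444, Mul(-1, 209))), Pow(P, -1)) = Mul(Add(3, Mul(-1, Add(444, Mul(-1, 209)))), Pow(406271, -1)) = Mul(Add(3, Mul(-1, Add(444, -209))), Rational(1, 406271)) = Mul(Add(3, Mul(-1, 235)), Rational(1, 406271)) = Mul(Add(3, -235), Rational(1, 406271)) = Mul(-232, Rational(1, 406271)) = Rational(-232, 406271)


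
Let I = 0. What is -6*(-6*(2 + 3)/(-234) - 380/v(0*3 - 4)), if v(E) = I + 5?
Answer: 5918/13 ≈ 455.23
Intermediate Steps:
v(E) = 5 (v(E) = 0 + 5 = 5)
-6*(-6*(2 + 3)/(-234) - 380/v(0*3 - 4)) = -6*(-6*(2 + 3)/(-234) - 380/5) = -6*(-6*5*(-1/234) - 380*⅕) = -6*(-30*(-1/234) - 76) = -6*(5/39 - 76) = -6*(-2959/39) = 5918/13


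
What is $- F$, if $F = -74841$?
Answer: $74841$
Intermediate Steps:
$- F = \left(-1\right) \left(-74841\right) = 74841$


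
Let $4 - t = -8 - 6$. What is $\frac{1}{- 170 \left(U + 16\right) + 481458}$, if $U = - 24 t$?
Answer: $\frac{1}{552178} \approx 1.811 \cdot 10^{-6}$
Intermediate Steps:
$t = 18$ ($t = 4 - \left(-8 - 6\right) = 4 - -14 = 4 + 14 = 18$)
$U = -432$ ($U = \left(-24\right) 18 = -432$)
$\frac{1}{- 170 \left(U + 16\right) + 481458} = \frac{1}{- 170 \left(-432 + 16\right) + 481458} = \frac{1}{\left(-170\right) \left(-416\right) + 481458} = \frac{1}{70720 + 481458} = \frac{1}{552178}$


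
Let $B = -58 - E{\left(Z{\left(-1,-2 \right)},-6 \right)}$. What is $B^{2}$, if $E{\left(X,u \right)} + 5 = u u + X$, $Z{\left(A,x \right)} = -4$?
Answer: $7225$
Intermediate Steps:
$E{\left(X,u \right)} = -5 + X + u^{2}$ ($E{\left(X,u \right)} = -5 + \left(u u + X\right) = -5 + \left(u^{2} + X\right) = -5 + \left(X + u^{2}\right) = -5 + X + u^{2}$)
$B = -85$ ($B = -58 - \left(-5 - 4 + \left(-6\right)^{2}\right) = -58 - \left(-5 - 4 + 36\right) = -58 - 27 = -85$)
$B^{2} = \left(-85\right)^{2} = 7225$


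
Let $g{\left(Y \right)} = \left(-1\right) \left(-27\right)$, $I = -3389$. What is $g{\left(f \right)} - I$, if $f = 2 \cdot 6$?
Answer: $3416$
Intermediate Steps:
$f = 12$
$g{\left(Y \right)} = 27$
$g{\left(f \right)} - I = 27 - -3389 = 27 + 3389 = 3416$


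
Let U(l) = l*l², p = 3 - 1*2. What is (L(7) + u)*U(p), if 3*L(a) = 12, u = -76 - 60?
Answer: -132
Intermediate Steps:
u = -136
L(a) = 4 (L(a) = (⅓)*12 = 4)
p = 1 (p = 3 - 2 = 1)
U(l) = l³
(L(7) + u)*U(p) = (4 - 136)*1³ = -132*1 = -132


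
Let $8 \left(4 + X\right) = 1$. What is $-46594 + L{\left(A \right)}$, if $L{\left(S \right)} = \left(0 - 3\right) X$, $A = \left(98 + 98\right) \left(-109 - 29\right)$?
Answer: $- \frac{372659}{8} \approx -46582.0$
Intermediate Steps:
$A = -27048$ ($A = 196 \left(-138\right) = -27048$)
$X = - \frac{31}{8}$ ($X = -4 + \frac{1}{8} \cdot 1 = -4 + \frac{1}{8} = - \frac{31}{8} \approx -3.875$)
$L{\left(S \right)} = \frac{93}{8}$ ($L{\left(S \right)} = \left(0 - 3\right) \left(- \frac{31}{8}\right) = \left(-3\right) \left(- \frac{31}{8}\right) = \frac{93}{8}$)
$-46594 + L{\left(A \right)} = -46594 + \frac{93}{8} = - \frac{372659}{8}$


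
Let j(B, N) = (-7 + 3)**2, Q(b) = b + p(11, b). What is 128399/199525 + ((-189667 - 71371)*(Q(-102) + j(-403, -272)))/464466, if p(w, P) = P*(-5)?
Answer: -11011906188433/46336289325 ≈ -237.65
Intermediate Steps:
p(w, P) = -5*P
Q(b) = -4*b (Q(b) = b - 5*b = -4*b)
j(B, N) = 16 (j(B, N) = (-4)**2 = 16)
128399/199525 + ((-189667 - 71371)*(Q(-102) + j(-403, -272)))/464466 = 128399/199525 + ((-189667 - 71371)*(-4*(-102) + 16))/464466 = 128399*(1/199525) - 261038*(408 + 16)*(1/464466) = 128399/199525 - 261038*424*(1/464466) = 128399/199525 - 110680112*1/464466 = 128399/199525 - 55340056/232233 = -11011906188433/46336289325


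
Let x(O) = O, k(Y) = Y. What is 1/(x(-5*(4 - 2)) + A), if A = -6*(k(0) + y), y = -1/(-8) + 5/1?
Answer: -4/163 ≈ -0.024540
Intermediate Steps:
y = 41/8 (y = -1*(-1/8) + 5*1 = 1/8 + 5 = 41/8 ≈ 5.1250)
A = -123/4 (A = -6*(0 + 41/8) = -6*41/8 = -123/4 ≈ -30.750)
1/(x(-5*(4 - 2)) + A) = 1/(-5*(4 - 2) - 123/4) = 1/(-5*2 - 123/4) = 1/(-10 - 123/4) = 1/(-163/4) = -4/163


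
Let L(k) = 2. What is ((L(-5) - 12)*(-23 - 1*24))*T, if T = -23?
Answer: -10810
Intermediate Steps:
((L(-5) - 12)*(-23 - 1*24))*T = ((2 - 12)*(-23 - 1*24))*(-23) = -10*(-23 - 24)*(-23) = -10*(-47)*(-23) = 470*(-23) = -10810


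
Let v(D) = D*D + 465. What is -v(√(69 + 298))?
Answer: -832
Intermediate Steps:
v(D) = 465 + D² (v(D) = D² + 465 = 465 + D²)
-v(√(69 + 298)) = -(465 + (√(69 + 298))²) = -(465 + (√367)²) = -(465 + 367) = -1*832 = -832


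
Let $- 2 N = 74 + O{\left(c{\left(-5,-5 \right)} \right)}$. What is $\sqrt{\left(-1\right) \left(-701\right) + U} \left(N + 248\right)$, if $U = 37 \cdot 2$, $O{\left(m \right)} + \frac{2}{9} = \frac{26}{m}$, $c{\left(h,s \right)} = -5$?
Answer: $\frac{9617 \sqrt{31}}{9} \approx 5949.5$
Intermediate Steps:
$O{\left(m \right)} = - \frac{2}{9} + \frac{26}{m}$
$U = 74$
$N = - \frac{1543}{45}$ ($N = - \frac{74 + \left(- \frac{2}{9} + \frac{26}{-5}\right)}{2} = - \frac{74 + \left(- \frac{2}{9} + 26 \left(- \frac{1}{5}\right)\right)}{2} = - \frac{74 - \frac{244}{45}}{2} = \left(- \frac{1}{2}\right) \frac{3086}{45} = - \frac{1543}{45} \approx -34.289$)
$\sqrt{\left(-1\right) \left(-701\right) + U} \left(N + 248\right) = \sqrt{\left(-1\right) \left(-701\right) + 74} \left(- \frac{1543}{45} + 248\right) = \sqrt{701 + 74} \cdot \frac{9617}{45} = \sqrt{775} \cdot \frac{9617}{45} = 5 \sqrt{31} \cdot \frac{9617}{45} = \frac{9617 \sqrt{31}}{9}$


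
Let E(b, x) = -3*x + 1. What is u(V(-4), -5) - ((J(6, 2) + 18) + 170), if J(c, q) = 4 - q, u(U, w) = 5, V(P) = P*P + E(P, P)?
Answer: -185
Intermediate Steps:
E(b, x) = 1 - 3*x
V(P) = 1 + P² - 3*P (V(P) = P*P + (1 - 3*P) = P² + (1 - 3*P) = 1 + P² - 3*P)
u(V(-4), -5) - ((J(6, 2) + 18) + 170) = 5 - (((4 - 1*2) + 18) + 170) = 5 - (((4 - 2) + 18) + 170) = 5 - ((2 + 18) + 170) = 5 - (20 + 170) = 5 - 1*190 = 5 - 190 = -185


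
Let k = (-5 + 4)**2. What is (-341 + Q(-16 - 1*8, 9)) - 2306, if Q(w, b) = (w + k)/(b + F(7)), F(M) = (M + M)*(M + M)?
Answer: -542658/205 ≈ -2647.1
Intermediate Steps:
F(M) = 4*M**2 (F(M) = (2*M)*(2*M) = 4*M**2)
k = 1 (k = (-1)**2 = 1)
Q(w, b) = (1 + w)/(196 + b) (Q(w, b) = (w + 1)/(b + 4*7**2) = (1 + w)/(b + 4*49) = (1 + w)/(b + 196) = (1 + w)/(196 + b))
(-341 + Q(-16 - 1*8, 9)) - 2306 = (-341 + (1 + (-16 - 1*8))/(196 + 9)) - 2306 = (-341 + (1 + (-16 - 8))/205) - 2306 = (-341 + (1 - 24)/205) - 2306 = (-341 + (1/205)*(-23)) - 2306 = (-341 - 23/205) - 2306 = -69928/205 - 2306 = -542658/205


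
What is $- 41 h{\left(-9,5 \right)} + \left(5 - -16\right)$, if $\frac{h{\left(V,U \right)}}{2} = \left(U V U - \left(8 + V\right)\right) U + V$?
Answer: $92599$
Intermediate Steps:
$h{\left(V,U \right)} = 2 V + 2 U \left(-8 - V + V U^{2}\right)$ ($h{\left(V,U \right)} = 2 \left(\left(U V U - \left(8 + V\right)\right) U + V\right) = 2 \left(\left(V U^{2} - \left(8 + V\right)\right) U + V\right) = 2 \left(\left(-8 - V + V U^{2}\right) U + V\right) = 2 \left(U \left(-8 - V + V U^{2}\right) + V\right) = 2 \left(V + U \left(-8 - V + V U^{2}\right)\right) = 2 V + 2 U \left(-8 - V + V U^{2}\right)$)
$- 41 h{\left(-9,5 \right)} + \left(5 - -16\right) = - 41 \left(\left(-16\right) 5 + 2 \left(-9\right) - 10 \left(-9\right) + 2 \left(-9\right) 5^{3}\right) + \left(5 - -16\right) = - 41 \left(-80 - 18 + 90 + 2 \left(-9\right) 125\right) + \left(5 + 16\right) = - 41 \left(-80 - 18 + 90 - 2250\right) + 21 = \left(-41\right) \left(-2258\right) + 21 = 92578 + 21 = 92599$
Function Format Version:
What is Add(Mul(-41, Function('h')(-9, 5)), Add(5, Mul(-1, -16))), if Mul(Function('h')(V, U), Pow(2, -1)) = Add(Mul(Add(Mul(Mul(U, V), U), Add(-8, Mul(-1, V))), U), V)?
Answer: 92599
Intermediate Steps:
Function('h')(V, U) = Add(Mul(2, V), Mul(2, U, Add(-8, Mul(-1, V), Mul(V, Pow(U, 2))))) (Function('h')(V, U) = Mul(2, Add(Mul(Add(Mul(Mul(U, V), U), Add(-8, Mul(-1, V))), U), V)) = Mul(2, Add(Mul(Add(Mul(V, Pow(U, 2)), Add(-8, Mul(-1, V))), U), V)) = Mul(2, Add(Mul(Add(-8, Mul(-1, V), Mul(V, Pow(U, 2))), U), V)) = Mul(2, Add(Mul(U, Add(-8, Mul(-1, V), Mul(V, Pow(U, 2)))), V)) = Mul(2, Add(V, Mul(U, Add(-8, Mul(-1, V), Mul(V, Pow(U, 2)))))) = Add(Mul(2, V), Mul(2, U, Add(-8, Mul(-1, V), Mul(V, Pow(U, 2))))))
Add(Mul(-41, Function('h')(-9, 5)), Add(5, Mul(-1, -16))) = Add(Mul(-41, Add(Mul(-16, 5), Mul(2, -9), Mul(-2, 5, -9), Mul(2, -9, Pow(5, 3)))), Add(5, Mul(-1, -16))) = Add(Mul(-41, Add(-80, -18, 90, Mul(2, -9, 125))), Add(5, 16)) = Add(Mul(-41, Add(-80, -18, 90, -2250)), 21) = Add(Mul(-41, -2258), 21) = Add(92578, 21) = 92599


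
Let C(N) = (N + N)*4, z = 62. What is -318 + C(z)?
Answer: 178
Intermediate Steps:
C(N) = 8*N (C(N) = (2*N)*4 = 8*N)
-318 + C(z) = -318 + 8*62 = -318 + 496 = 178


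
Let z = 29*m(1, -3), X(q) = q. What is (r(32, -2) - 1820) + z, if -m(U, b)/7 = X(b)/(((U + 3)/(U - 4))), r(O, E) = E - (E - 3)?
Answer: -9095/4 ≈ -2273.8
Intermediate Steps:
r(O, E) = 3 (r(O, E) = E - (-3 + E) = E + (3 - E) = 3)
m(U, b) = -7*b*(-4 + U)/(3 + U) (m(U, b) = -7*b/((U + 3)/(U - 4)) = -7*b/((3 + U)/(-4 + U)) = -7*b*(-4 + U)/(3 + U))
z = -1827/4 (z = 29*(7*(-3)*(4 - 1*1)/(3 + 1)) = 29*(7*(-3)*(4 - 1)/4) = 29*(7*(-3)*(1/4)*3) = 29*(-63/4) = -1827/4 ≈ -456.75)
(r(32, -2) - 1820) + z = (3 - 1820) - 1827/4 = -1817 - 1827/4 = -9095/4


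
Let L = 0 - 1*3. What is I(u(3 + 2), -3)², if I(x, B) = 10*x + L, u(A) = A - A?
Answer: 9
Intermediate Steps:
L = -3 (L = 0 - 3 = -3)
u(A) = 0
I(x, B) = -3 + 10*x (I(x, B) = 10*x - 3 = -3 + 10*x)
I(u(3 + 2), -3)² = (-3 + 10*0)² = (-3 + 0)² = (-3)² = 9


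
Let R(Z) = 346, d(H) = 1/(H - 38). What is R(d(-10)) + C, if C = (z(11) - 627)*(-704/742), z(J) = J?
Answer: 49314/53 ≈ 930.45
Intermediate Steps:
d(H) = 1/(-38 + H)
C = 30976/53 (C = (11 - 627)*(-704/742) = -(-433664)/742 = -616*(-352/371) = 30976/53 ≈ 584.45)
R(d(-10)) + C = 346 + 30976/53 = 49314/53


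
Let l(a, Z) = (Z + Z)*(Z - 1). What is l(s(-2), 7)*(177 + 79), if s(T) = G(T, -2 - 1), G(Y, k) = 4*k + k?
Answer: 21504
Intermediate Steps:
G(Y, k) = 5*k
s(T) = -15 (s(T) = 5*(-2 - 1) = 5*(-3) = -15)
l(a, Z) = 2*Z*(-1 + Z) (l(a, Z) = (2*Z)*(-1 + Z) = 2*Z*(-1 + Z))
l(s(-2), 7)*(177 + 79) = (2*7*(-1 + 7))*(177 + 79) = (2*7*6)*256 = 84*256 = 21504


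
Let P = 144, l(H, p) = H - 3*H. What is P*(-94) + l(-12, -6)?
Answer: -13512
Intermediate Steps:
l(H, p) = -2*H
P*(-94) + l(-12, -6) = 144*(-94) - 2*(-12) = -13536 + 24 = -13512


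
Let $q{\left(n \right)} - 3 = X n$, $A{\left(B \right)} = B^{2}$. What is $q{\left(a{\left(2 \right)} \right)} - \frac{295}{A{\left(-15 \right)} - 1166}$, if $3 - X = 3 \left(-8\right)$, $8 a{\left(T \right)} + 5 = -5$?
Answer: $- \frac{114563}{3764} \approx -30.436$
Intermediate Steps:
$a{\left(T \right)} = - \frac{5}{4}$ ($a{\left(T \right)} = - \frac{5}{8} + \frac{1}{8} \left(-5\right) = - \frac{5}{8} - \frac{5}{8} = - \frac{5}{4}$)
$X = 27$ ($X = 3 - 3 \left(-8\right) = 3 - -24 = 3 + 24 = 27$)
$q{\left(n \right)} = 3 + 27 n$
$q{\left(a{\left(2 \right)} \right)} - \frac{295}{A{\left(-15 \right)} - 1166} = \left(3 + 27 \left(- \frac{5}{4}\right)\right) - \frac{295}{\left(-15\right)^{2} - 1166} = \left(3 - \frac{135}{4}\right) - \frac{295}{225 - 1166} = - \frac{123}{4} - \frac{295}{-941} = - \frac{123}{4} - - \frac{295}{941} = - \frac{123}{4} + \frac{295}{941} = - \frac{114563}{3764}$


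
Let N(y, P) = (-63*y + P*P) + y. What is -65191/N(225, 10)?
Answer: 65191/13850 ≈ 4.7069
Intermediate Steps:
N(y, P) = P² - 62*y (N(y, P) = (-63*y + P²) + y = (P² - 63*y) + y = P² - 62*y)
-65191/N(225, 10) = -65191/(10² - 62*225) = -65191/(100 - 13950) = -65191/(-13850) = -65191*(-1/13850) = 65191/13850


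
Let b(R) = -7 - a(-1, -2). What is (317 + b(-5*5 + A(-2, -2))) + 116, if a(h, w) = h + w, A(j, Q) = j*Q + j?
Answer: 429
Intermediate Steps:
A(j, Q) = j + Q*j (A(j, Q) = Q*j + j = j + Q*j)
b(R) = -4 (b(R) = -7 - (-1 - 2) = -7 - 1*(-3) = -7 + 3 = -4)
(317 + b(-5*5 + A(-2, -2))) + 116 = (317 - 4) + 116 = 313 + 116 = 429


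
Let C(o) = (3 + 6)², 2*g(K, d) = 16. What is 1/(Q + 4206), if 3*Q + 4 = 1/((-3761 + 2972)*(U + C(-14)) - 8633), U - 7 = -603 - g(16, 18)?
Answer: 404014/1698744199 ≈ 0.00023783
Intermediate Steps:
g(K, d) = 8 (g(K, d) = (½)*16 = 8)
C(o) = 81 (C(o) = 9² = 81)
U = -604 (U = 7 + (-603 - 1*8) = 7 + (-603 - 8) = 7 - 611 = -604)
Q = -538685/404014 (Q = -4/3 + 1/(3*((-3761 + 2972)*(-604 + 81) - 8633)) = -4/3 + 1/(3*(-789*(-523) - 8633)) = -4/3 + 1/(3*(412647 - 8633)) = -4/3 + (⅓)/404014 = -4/3 + (⅓)*(1/404014) = -4/3 + 1/1212042 = -538685/404014 ≈ -1.3333)
1/(Q + 4206) = 1/(-538685/404014 + 4206) = 1/(1698744199/404014) = 404014/1698744199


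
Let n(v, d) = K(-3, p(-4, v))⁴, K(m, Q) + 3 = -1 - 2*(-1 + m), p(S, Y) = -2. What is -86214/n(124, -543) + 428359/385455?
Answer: -16560978733/49338240 ≈ -335.66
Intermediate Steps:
K(m, Q) = -2 - 2*m (K(m, Q) = -3 + (-1 - 2*(-1 + m)) = -3 + (-1 + (2 - 2*m)) = -3 + (1 - 2*m) = -2 - 2*m)
n(v, d) = 256 (n(v, d) = (-2 - 2*(-3))⁴ = (-2 + 6)⁴ = 4⁴ = 256)
-86214/n(124, -543) + 428359/385455 = -86214/256 + 428359/385455 = -86214*1/256 + 428359*(1/385455) = -43107/128 + 428359/385455 = -16560978733/49338240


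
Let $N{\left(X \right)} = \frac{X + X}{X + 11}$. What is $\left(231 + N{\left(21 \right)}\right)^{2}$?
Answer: $\frac{13816089}{256} \approx 53969.0$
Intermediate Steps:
$N{\left(X \right)} = \frac{2 X}{11 + X}$
$\left(231 + N{\left(21 \right)}\right)^{2} = \left(231 + 2 \cdot 21 \frac{1}{11 + 21}\right)^{2} = \left(231 + 2 \cdot 21 \cdot \frac{1}{32}\right)^{2} = \left(231 + \frac{21}{16}\right)^{2} = \left(\frac{3717}{16}\right)^{2} = \frac{13816089}{256}$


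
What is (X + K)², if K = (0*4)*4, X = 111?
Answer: 12321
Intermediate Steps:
K = 0 (K = 0*4 = 0)
(X + K)² = (111 + 0)² = 111² = 12321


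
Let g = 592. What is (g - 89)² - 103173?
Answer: 149836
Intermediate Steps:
(g - 89)² - 103173 = (592 - 89)² - 103173 = 503² - 103173 = 253009 - 103173 = 149836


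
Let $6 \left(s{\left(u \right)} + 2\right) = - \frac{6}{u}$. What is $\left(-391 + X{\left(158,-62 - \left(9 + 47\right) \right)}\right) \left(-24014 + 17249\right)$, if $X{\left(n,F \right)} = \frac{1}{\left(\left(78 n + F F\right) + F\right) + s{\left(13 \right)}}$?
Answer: $\frac{299482536100}{113221} \approx 2.6451 \cdot 10^{6}$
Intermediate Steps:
$s{\left(u \right)} = -2 - \frac{1}{u}$ ($s{\left(u \right)} = -2 + \frac{\left(-6\right) \frac{1}{u}}{6} = -2 - \frac{1}{u}$)
$X{\left(n,F \right)} = \frac{1}{- \frac{27}{13} + F + F^{2} + 78 n}$ ($X{\left(n,F \right)} = \frac{1}{\left(\left(78 n + F F\right) + F\right) - \frac{27}{13}} = \frac{1}{\left(\left(78 n + F^{2}\right) + F\right) - \frac{27}{13}} = \frac{1}{\left(\left(F^{2} + 78 n\right) + F\right) - \frac{27}{13}} = \frac{1}{\left(F + F^{2} + 78 n\right) - \frac{27}{13}} = \frac{1}{- \frac{27}{13} + F + F^{2} + 78 n}$)
$\left(-391 + X{\left(158,-62 - \left(9 + 47\right) \right)}\right) \left(-24014 + 17249\right) = \left(-391 + \frac{13}{-27 + 13 \left(-62 - \left(9 + 47\right)\right) + 13 \left(-62 - \left(9 + 47\right)\right)^{2} + 1014 \cdot 158}\right) \left(-24014 + 17249\right) = \left(-391 + \frac{13}{-27 + 13 \left(-62 - 56\right) + 13 \left(-62 - 56\right)^{2} + 160212}\right) \left(-6765\right) = \left(-391 + \frac{13}{-27 + 13 \left(-118\right) + 13 \left(-118\right)^{2} + 160212}\right) \left(-6765\right) = \left(-391 + \frac{13}{-27 - 1534 + 13 \cdot 13924 + 160212}\right) \left(-6765\right) = \left(-391 + \frac{13}{-27 - 1534 + 181012 + 160212}\right) \left(-6765\right) = \left(-391 + \frac{13}{339663}\right) \left(-6765\right) = \left(- \frac{132808220}{339663}\right) \left(-6765\right) = \frac{299482536100}{113221}$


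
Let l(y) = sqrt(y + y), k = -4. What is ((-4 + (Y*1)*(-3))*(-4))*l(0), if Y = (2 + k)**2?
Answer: 0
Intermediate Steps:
l(y) = sqrt(2)*sqrt(y) (l(y) = sqrt(2*y) = sqrt(2)*sqrt(y))
Y = 4 (Y = (2 - 4)**2 = (-2)**2 = 4)
((-4 + (Y*1)*(-3))*(-4))*l(0) = ((-4 + (4*1)*(-3))*(-4))*(sqrt(2)*sqrt(0)) = ((-4 + 4*(-3))*(-4))*(sqrt(2)*0) = ((-4 - 12)*(-4))*0 = -16*(-4)*0 = 64*0 = 0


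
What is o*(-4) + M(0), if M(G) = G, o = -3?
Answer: 12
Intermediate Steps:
o*(-4) + M(0) = -3*(-4) + 0 = 12 + 0 = 12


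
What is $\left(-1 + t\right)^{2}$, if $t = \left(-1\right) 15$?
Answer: $256$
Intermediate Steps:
$t = -15$
$\left(-1 + t\right)^{2} = \left(-1 - 15\right)^{2} = \left(-16\right)^{2} = 256$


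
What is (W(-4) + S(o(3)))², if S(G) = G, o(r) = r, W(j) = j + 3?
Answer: 4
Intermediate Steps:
W(j) = 3 + j
(W(-4) + S(o(3)))² = ((3 - 4) + 3)² = (-1 + 3)² = 2² = 4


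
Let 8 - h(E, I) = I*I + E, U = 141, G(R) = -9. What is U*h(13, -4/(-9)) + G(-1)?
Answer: -20030/27 ≈ -741.85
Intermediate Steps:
h(E, I) = 8 - E - I² (h(E, I) = 8 - (I*I + E) = 8 - (I² + E) = 8 - (E + I²) = 8 + (-E - I²) = 8 - E - I²)
U*h(13, -4/(-9)) + G(-1) = 141*(8 - 1*13 - (-4/(-9))²) - 9 = 141*(8 - 13 - (-4*(-⅑))²) - 9 = 141*(8 - 13 - (4/9)²) - 9 = 141*(8 - 13 - 1*16/81) - 9 = 141*(8 - 13 - 16/81) - 9 = 141*(-421/81) - 9 = -19787/27 - 9 = -20030/27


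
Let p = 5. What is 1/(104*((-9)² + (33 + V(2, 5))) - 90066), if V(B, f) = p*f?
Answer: -1/75610 ≈ -1.3226e-5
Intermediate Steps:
V(B, f) = 5*f
1/(104*((-9)² + (33 + V(2, 5))) - 90066) = 1/(104*((-9)² + (33 + 5*5)) - 90066) = 1/(104*(81 + (33 + 25)) - 90066) = 1/(104*(81 + 58) - 90066) = 1/(104*139 - 90066) = 1/(14456 - 90066) = 1/(-75610) = -1/75610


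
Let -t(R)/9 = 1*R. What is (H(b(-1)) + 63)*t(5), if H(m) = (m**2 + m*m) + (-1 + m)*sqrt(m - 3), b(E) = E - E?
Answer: -2835 + 45*I*sqrt(3) ≈ -2835.0 + 77.942*I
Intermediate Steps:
t(R) = -9*R
b(E) = 0
H(m) = 2*m**2 + sqrt(-3 + m)*(-1 + m) (H(m) = (m**2 + m**2) + (-1 + m)*sqrt(-3 + m) = 2*m**2 + sqrt(-3 + m)*(-1 + m))
(H(b(-1)) + 63)*t(5) = ((-sqrt(-3 + 0) + 2*0**2 + 0*sqrt(-3 + 0)) + 63)*(-9*5) = ((-sqrt(-3) + 2*0 + 0*sqrt(-3)) + 63)*(-45) = ((-I*sqrt(3) + 0 + 0*(I*sqrt(3))) + 63)*(-45) = ((-I*sqrt(3) + 0 + 0) + 63)*(-45) = (-I*sqrt(3) + 63)*(-45) = (63 - I*sqrt(3))*(-45) = -2835 + 45*I*sqrt(3)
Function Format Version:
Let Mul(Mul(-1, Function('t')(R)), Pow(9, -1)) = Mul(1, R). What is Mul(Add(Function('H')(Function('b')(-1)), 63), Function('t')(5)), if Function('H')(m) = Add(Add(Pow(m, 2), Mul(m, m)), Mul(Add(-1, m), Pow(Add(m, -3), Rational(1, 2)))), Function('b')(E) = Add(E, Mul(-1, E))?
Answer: Add(-2835, Mul(45, I, Pow(3, Rational(1, 2)))) ≈ Add(-2835.0, Mul(77.942, I))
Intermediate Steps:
Function('t')(R) = Mul(-9, R) (Function('t')(R) = Mul(-9, Mul(1, R)) = Mul(-9, R))
Function('b')(E) = 0
Function('H')(m) = Add(Mul(2, Pow(m, 2)), Mul(Pow(Add(-3, m), Rational(1, 2)), Add(-1, m))) (Function('H')(m) = Add(Add(Pow(m, 2), Pow(m, 2)), Mul(Add(-1, m), Pow(Add(-3, m), Rational(1, 2)))) = Add(Mul(2, Pow(m, 2)), Mul(Pow(Add(-3, m), Rational(1, 2)), Add(-1, m))))
Mul(Add(Function('H')(Function('b')(-1)), 63), Function('t')(5)) = Mul(Add(Add(Mul(-1, Pow(Add(-3, 0), Rational(1, 2))), Mul(2, Pow(0, 2)), Mul(0, Pow(Add(-3, 0), Rational(1, 2)))), 63), Mul(-9, 5)) = Mul(Add(Add(Mul(-1, Pow(-3, Rational(1, 2))), Mul(2, 0), Mul(0, Pow(-3, Rational(1, 2)))), 63), -45) = Mul(Add(Add(Mul(-1, Mul(I, Pow(3, Rational(1, 2)))), 0, Mul(0, Mul(I, Pow(3, Rational(1, 2))))), 63), -45) = Mul(Add(Add(Mul(-1, I, Pow(3, Rational(1, 2))), 0, 0), 63), -45) = Mul(Add(Mul(-1, I, Pow(3, Rational(1, 2))), 63), -45) = Mul(Add(63, Mul(-1, I, Pow(3, Rational(1, 2)))), -45) = Add(-2835, Mul(45, I, Pow(3, Rational(1, 2))))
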